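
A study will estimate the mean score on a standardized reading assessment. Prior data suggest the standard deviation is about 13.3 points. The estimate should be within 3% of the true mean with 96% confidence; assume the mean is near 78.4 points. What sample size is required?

For a mean, the margin of error is E = z·σ/√n, so n = (zσ/E)².
At 96% confidence, z = 2.054.
E = 3% of 78.4 = 2.352 points.
n = (2.054 × 13.3 / 2.352)² = 134.91
Round up: n = 135.

135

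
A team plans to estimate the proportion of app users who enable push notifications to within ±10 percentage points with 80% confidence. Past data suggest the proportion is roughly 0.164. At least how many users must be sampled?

For a proportion with margin E = 0.1 at 80% confidence, z = 1.282.
n = p̂(1−p̂)(z/E)² = 0.164 × 0.836 × (1.282/0.1)² = 22.53
Round up: n = 23.

23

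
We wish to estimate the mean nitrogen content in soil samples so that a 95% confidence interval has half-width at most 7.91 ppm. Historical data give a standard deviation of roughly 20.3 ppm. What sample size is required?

For a mean, the margin of error is E = z·σ/√n, so n = (zσ/E)².
At 95% confidence, z = 1.960.
n = (1.960 × 20.3 / 7.91)² = 25.30
Round up: n = 26.

n = 26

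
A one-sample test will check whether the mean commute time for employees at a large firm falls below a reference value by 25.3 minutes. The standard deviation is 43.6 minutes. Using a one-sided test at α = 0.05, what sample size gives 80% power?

n = 19

For a one-sample z-test, n = ((z_α + z_β)·σ/δ)².
z_α = 1.645 (one-sided α = 0.05); z_β = 0.842 (power 80% → β = 0.2).
n = (2.487 × 43.6 / 25.3)² = 18.37
Round up: n = 19.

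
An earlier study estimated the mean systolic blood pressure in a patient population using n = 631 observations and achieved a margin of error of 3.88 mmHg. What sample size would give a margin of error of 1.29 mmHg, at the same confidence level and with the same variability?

Margin of error scales as 1/√n, so n₂ = n₁·(E₁/E₂)².
n₂ = 631 × (3.88/1.29)² = 631 × 9.047 = 5708.66
Round up: n₂ = 5709.

5709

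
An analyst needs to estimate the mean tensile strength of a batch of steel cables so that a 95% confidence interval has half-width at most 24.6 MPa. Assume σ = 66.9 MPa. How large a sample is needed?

n = 29

For a mean, the margin of error is E = z·σ/√n, so n = (zσ/E)².
At 95% confidence, z = 1.960.
n = (1.960 × 66.9 / 24.6)² = 28.41
Round up: n = 29.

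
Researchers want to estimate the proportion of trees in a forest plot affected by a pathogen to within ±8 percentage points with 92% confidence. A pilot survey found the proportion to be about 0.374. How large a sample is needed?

113

For a proportion with margin E = 0.08 at 92% confidence, z = 1.751.
n = p̂(1−p̂)(z/E)² = 0.374 × 0.626 × (1.751/0.08)² = 112.16
Round up: n = 113.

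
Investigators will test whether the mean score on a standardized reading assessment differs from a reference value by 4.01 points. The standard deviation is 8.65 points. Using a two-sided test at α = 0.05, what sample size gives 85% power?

42

For a one-sample z-test, n = ((z_{α/2} + z_β)·σ/δ)².
z_{α/2} = 1.960 (two-sided α = 0.05); z_β = 1.036 (power 85% → β = 0.15).
n = (2.996 × 8.65 / 4.01)² = 41.77
Round up: n = 42.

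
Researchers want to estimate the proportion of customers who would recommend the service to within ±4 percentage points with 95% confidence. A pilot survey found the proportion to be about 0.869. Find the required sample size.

274

For a proportion with margin E = 0.04 at 95% confidence, z = 1.960.
n = p̂(1−p̂)(z/E)² = 0.869 × 0.131 × (1.960/0.04)² = 273.33
Round up: n = 274.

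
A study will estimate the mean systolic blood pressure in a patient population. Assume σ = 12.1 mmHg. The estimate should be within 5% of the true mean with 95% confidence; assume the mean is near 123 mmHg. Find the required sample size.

For a mean, the margin of error is E = z·σ/√n, so n = (zσ/E)².
At 95% confidence, z = 1.960.
E = 5% of 123 = 6.15 mmHg.
n = (1.960 × 12.1 / 6.15)² = 14.87
Round up: n = 15.

15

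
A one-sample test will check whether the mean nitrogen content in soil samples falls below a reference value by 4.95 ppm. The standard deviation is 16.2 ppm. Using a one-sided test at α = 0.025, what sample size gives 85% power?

97

For a one-sample z-test, n = ((z_α + z_β)·σ/δ)².
z_α = 1.960 (one-sided α = 0.025); z_β = 1.036 (power 85% → β = 0.15).
n = (2.996 × 16.2 / 4.95)² = 96.14
Round up: n = 97.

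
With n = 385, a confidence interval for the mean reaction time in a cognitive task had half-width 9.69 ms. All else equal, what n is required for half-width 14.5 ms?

Margin of error scales as 1/√n, so n₂ = n₁·(E₁/E₂)².
n₂ = 385 × (9.69/14.5)² = 385 × 0.4466 = 171.94
Round up: n₂ = 172.

n = 172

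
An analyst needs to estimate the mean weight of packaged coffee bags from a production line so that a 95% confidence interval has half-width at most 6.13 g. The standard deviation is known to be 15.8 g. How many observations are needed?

For a mean, the margin of error is E = z·σ/√n, so n = (zσ/E)².
At 95% confidence, z = 1.960.
n = (1.960 × 15.8 / 6.13)² = 25.52
Round up: n = 26.

26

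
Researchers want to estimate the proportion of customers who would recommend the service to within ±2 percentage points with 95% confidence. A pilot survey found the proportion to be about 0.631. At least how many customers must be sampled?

For a proportion with margin E = 0.02 at 95% confidence, z = 1.960.
n = p̂(1−p̂)(z/E)² = 0.631 × 0.369 × (1.960/0.02)² = 2236.19
Round up: n = 2237.

n = 2237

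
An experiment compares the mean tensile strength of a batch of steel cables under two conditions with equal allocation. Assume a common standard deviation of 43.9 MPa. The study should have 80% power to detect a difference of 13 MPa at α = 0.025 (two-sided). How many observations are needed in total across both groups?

For two equal groups, n per group = 2·((z_{α/2} + z_β)·σ/δ)².
z_{α/2} = 2.241; z_β = 0.842 (power 80%).
n = 2 × (3.083 × 43.9 / 13)² = 2 × 108.39 = 216.78
Round up: n = 217 per group.
Total across both groups: 2 × 217 = 434.

434 total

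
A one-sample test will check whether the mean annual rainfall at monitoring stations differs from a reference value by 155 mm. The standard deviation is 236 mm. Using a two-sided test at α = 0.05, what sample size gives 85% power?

21

For a one-sample z-test, n = ((z_{α/2} + z_β)·σ/δ)².
z_{α/2} = 1.960 (two-sided α = 0.05); z_β = 1.036 (power 85% → β = 0.15).
n = (2.996 × 236 / 155)² = 20.81
Round up: n = 21.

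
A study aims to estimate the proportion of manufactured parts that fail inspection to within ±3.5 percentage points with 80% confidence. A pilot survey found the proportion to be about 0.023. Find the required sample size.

31

For a proportion with margin E = 0.035 at 80% confidence, z = 1.282.
n = p̂(1−p̂)(z/E)² = 0.023 × 0.977 × (1.282/0.035)² = 30.15
Round up: n = 31.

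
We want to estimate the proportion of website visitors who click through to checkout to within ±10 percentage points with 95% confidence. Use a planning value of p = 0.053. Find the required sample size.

For a proportion with margin E = 0.1 at 95% confidence, z = 1.960.
n = p̂(1−p̂)(z/E)² = 0.053 × 0.947 × (1.960/0.1)² = 19.28
Round up: n = 20.

20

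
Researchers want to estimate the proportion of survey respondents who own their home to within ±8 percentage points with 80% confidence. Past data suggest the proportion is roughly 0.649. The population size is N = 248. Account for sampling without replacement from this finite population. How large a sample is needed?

n = 48

For a proportion with margin E = 0.08 at 80% confidence, z = 1.282.
n = p̂(1−p̂)(z/E)² = 0.649 × 0.351 × (1.282/0.08)² = 58.50 — call this n₀.
Finite-population correction with N = 248: n = n₀ / (1 + (n₀−1)/N) = 58.50 / 1.232 = 47.48
Round up: n = 48.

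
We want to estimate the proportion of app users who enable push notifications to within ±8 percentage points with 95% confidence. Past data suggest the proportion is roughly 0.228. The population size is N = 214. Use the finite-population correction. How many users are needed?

71

For a proportion with margin E = 0.08 at 95% confidence, z = 1.960.
n = p̂(1−p̂)(z/E)² = 0.228 × 0.772 × (1.960/0.08)² = 105.65 — call this n₀.
Finite-population correction with N = 214: n = n₀ / (1 + (n₀−1)/N) = 105.65 / 1.489 = 70.95
Round up: n = 71.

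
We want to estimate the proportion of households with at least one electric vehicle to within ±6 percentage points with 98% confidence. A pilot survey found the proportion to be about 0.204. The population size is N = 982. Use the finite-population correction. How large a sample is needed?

n = 196

For a proportion with margin E = 0.06 at 98% confidence, z = 2.326.
n = p̂(1−p̂)(z/E)² = 0.204 × 0.796 × (2.326/0.06)² = 244.04 — call this n₀.
Finite-population correction with N = 982: n = n₀ / (1 + (n₀−1)/N) = 244.04 / 1.247 = 195.70
Round up: n = 196.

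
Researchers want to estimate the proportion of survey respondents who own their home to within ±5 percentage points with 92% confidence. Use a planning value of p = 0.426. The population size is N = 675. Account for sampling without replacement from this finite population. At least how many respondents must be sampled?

For a proportion with margin E = 0.05 at 92% confidence, z = 1.751.
n = p̂(1−p̂)(z/E)² = 0.426 × 0.574 × (1.751/0.05)² = 299.88 — call this n₀.
Finite-population correction with N = 675: n = n₀ / (1 + (n₀−1)/N) = 299.88 / 1.443 = 207.82
Round up: n = 208.

208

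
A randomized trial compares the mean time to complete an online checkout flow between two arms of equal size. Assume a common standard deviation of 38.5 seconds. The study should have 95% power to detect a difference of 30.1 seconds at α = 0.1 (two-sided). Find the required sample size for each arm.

For two equal groups, n per group = 2·((z_{α/2} + z_β)·σ/δ)².
z_{α/2} = 1.645; z_β = 1.645 (power 95%).
n = 2 × (3.290 × 38.5 / 30.1)² = 2 × 17.71 = 35.42
Round up: n = 36 per group.

36 per group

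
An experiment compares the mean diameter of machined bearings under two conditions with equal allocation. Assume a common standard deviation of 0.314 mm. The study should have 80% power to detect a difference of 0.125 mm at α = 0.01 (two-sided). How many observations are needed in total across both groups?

For two equal groups, n per group = 2·((z_{α/2} + z_β)·σ/δ)².
z_{α/2} = 2.576; z_β = 0.842 (power 80%).
n = 2 × (3.418 × 0.314 / 0.125)² = 2 × 73.72 = 147.44
Round up: n = 148 per group.
Total across both groups: 2 × 148 = 296.

296 total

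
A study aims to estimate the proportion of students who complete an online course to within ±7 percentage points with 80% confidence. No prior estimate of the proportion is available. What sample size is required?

For a proportion with margin E = 0.07 at 80% confidence, z = 1.282.
With no prior estimate, use p = 0.5, which maximizes p(1−p) at 0.25.
n = 0.25 × (z/E)² = 0.25 × (1.282/0.07)² = 83.85
Round up: n = 84.

84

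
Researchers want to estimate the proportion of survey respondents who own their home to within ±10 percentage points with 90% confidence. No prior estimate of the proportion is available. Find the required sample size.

For a proportion with margin E = 0.1 at 90% confidence, z = 1.645.
With no prior estimate, use p = 0.5, which maximizes p(1−p) at 0.25.
n = 0.25 × (z/E)² = 0.25 × (1.645/0.1)² = 67.65
Round up: n = 68.

68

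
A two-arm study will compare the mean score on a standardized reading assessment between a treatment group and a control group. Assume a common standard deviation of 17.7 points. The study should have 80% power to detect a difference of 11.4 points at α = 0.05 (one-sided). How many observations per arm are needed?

30 per group

For two equal groups, n per group = 2·((z_α + z_β)·σ/δ)².
z_α = 1.645; z_β = 0.842 (power 80%).
n = 2 × (2.487 × 17.7 / 11.4)² = 2 × 14.91 = 29.82
Round up: n = 30 per group.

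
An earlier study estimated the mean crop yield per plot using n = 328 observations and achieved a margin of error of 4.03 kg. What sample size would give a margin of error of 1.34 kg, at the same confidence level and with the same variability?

Margin of error scales as 1/√n, so n₂ = n₁·(E₁/E₂)².
n₂ = 328 × (4.03/1.34)² = 328 × 9.045 = 2966.76
Round up: n₂ = 2967.

n = 2967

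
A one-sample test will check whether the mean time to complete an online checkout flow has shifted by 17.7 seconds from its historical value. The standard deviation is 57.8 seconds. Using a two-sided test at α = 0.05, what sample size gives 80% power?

84

For a one-sample z-test, n = ((z_{α/2} + z_β)·σ/δ)².
z_{α/2} = 1.960 (two-sided α = 0.05); z_β = 0.842 (power 80% → β = 0.2).
n = (2.802 × 57.8 / 17.7)² = 83.72
Round up: n = 84.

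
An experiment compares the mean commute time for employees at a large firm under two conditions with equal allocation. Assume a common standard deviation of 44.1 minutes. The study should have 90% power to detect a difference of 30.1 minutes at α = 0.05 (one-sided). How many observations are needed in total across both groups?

For two equal groups, n per group = 2·((z_α + z_β)·σ/δ)².
z_α = 1.645; z_β = 1.282 (power 90%).
n = 2 × (2.927 × 44.1 / 30.1)² = 2 × 18.39 = 36.78
Round up: n = 37 per group.
Total across both groups: 2 × 37 = 74.

74 total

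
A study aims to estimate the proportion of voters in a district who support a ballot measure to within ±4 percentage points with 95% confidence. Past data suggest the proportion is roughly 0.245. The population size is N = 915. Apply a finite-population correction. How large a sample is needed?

300

For a proportion with margin E = 0.04 at 95% confidence, z = 1.960.
n = p̂(1−p̂)(z/E)² = 0.245 × 0.755 × (1.960/0.04)² = 444.12 — call this n₀.
Finite-population correction with N = 915: n = n₀ / (1 + (n₀−1)/N) = 444.12 / 1.484 = 299.27
Round up: n = 300.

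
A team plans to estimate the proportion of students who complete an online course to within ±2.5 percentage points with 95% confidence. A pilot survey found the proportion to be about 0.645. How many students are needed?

1408

For a proportion with margin E = 0.025 at 95% confidence, z = 1.960.
n = p̂(1−p̂)(z/E)² = 0.645 × 0.355 × (1.960/0.025)² = 1407.41
Round up: n = 1408.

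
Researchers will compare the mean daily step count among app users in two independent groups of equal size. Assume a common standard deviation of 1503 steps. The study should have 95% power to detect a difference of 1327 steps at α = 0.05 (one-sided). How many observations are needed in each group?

For two equal groups, n per group = 2·((z_α + z_β)·σ/δ)².
z_α = 1.645; z_β = 1.645 (power 95%).
n = 2 × (3.290 × 1503 / 1327)² = 2 × 13.89 = 27.78
Round up: n = 28 per group.

28 per group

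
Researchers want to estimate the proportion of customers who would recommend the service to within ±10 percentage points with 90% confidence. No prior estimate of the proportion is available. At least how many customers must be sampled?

68

For a proportion with margin E = 0.1 at 90% confidence, z = 1.645.
With no prior estimate, use p = 0.5, which maximizes p(1−p) at 0.25.
n = 0.25 × (z/E)² = 0.25 × (1.645/0.1)² = 67.65
Round up: n = 68.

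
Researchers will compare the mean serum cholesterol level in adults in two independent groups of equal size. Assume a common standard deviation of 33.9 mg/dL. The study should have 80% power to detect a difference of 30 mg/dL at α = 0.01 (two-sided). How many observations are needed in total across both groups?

For two equal groups, n per group = 2·((z_{α/2} + z_β)·σ/δ)².
z_{α/2} = 2.576; z_β = 0.842 (power 80%).
n = 2 × (3.418 × 33.9 / 30)² = 2 × 14.92 = 29.84
Round up: n = 30 per group.
Total across both groups: 2 × 30 = 60.

60 total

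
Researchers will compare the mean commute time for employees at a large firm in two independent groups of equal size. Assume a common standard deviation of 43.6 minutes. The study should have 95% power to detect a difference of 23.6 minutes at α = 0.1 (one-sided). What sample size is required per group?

59 per group

For two equal groups, n per group = 2·((z_α + z_β)·σ/δ)².
z_α = 1.282; z_β = 1.645 (power 95%).
n = 2 × (2.927 × 43.6 / 23.6)² = 2 × 29.24 = 58.48
Round up: n = 59 per group.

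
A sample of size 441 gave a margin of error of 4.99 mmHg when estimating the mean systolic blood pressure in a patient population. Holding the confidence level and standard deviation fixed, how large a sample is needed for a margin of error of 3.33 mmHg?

991

Margin of error scales as 1/√n, so n₂ = n₁·(E₁/E₂)².
n₂ = 441 × (4.99/3.33)² = 441 × 2.245 = 990.05
Round up: n₂ = 991.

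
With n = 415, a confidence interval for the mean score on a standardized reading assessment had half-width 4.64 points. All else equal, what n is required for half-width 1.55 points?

Margin of error scales as 1/√n, so n₂ = n₁·(E₁/E₂)².
n₂ = 415 × (4.64/1.55)² = 415 × 8.961 = 3718.82
Round up: n₂ = 3719.

3719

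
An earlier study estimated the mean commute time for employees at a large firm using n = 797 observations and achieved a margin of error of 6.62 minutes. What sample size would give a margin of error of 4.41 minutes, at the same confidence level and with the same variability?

1796

Margin of error scales as 1/√n, so n₂ = n₁·(E₁/E₂)².
n₂ = 797 × (6.62/4.41)² = 797 × 2.253 = 1795.64
Round up: n₂ = 1796.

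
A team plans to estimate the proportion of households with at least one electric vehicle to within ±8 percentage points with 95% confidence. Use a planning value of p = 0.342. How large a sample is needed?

For a proportion with margin E = 0.08 at 95% confidence, z = 1.960.
n = p̂(1−p̂)(z/E)² = 0.342 × 0.658 × (1.960/0.08)² = 135.08
Round up: n = 136.

136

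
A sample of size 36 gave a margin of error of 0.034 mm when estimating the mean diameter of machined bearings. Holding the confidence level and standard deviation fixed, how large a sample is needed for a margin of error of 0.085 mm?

Margin of error scales as 1/√n, so n₂ = n₁·(E₁/E₂)².
n₂ = 36 × (0.034/0.085)² = 36 × 0.16 = 5.76
Round up: n₂ = 6.

n = 6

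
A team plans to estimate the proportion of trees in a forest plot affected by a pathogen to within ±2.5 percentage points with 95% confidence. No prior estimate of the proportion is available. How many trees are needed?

For a proportion with margin E = 0.025 at 95% confidence, z = 1.960.
With no prior estimate, use p = 0.5, which maximizes p(1−p) at 0.25.
n = 0.25 × (z/E)² = 0.25 × (1.960/0.025)² = 1536.64
Round up: n = 1537.

1537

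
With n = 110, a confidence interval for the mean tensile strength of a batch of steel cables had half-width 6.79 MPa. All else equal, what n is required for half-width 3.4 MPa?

439

Margin of error scales as 1/√n, so n₂ = n₁·(E₁/E₂)².
n₂ = 110 × (6.79/3.4)² = 110 × 3.988 = 438.68
Round up: n₂ = 439.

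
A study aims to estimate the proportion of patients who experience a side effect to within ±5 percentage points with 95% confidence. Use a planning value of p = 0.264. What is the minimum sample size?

For a proportion with margin E = 0.05 at 95% confidence, z = 1.960.
n = p̂(1−p̂)(z/E)² = 0.264 × 0.736 × (1.960/0.05)² = 298.58
Round up: n = 299.

n = 299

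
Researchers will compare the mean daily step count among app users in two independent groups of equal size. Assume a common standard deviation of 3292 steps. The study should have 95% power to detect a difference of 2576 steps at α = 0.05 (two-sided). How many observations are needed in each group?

For two equal groups, n per group = 2·((z_{α/2} + z_β)·σ/δ)².
z_{α/2} = 1.960; z_β = 1.645 (power 95%).
n = 2 × (3.605 × 3292 / 2576)² = 2 × 21.22 = 42.44
Round up: n = 43 per group.

43 per group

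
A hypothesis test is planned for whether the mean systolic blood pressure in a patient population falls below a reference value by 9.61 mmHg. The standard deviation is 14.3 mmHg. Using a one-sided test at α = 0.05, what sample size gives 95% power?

24

For a one-sample z-test, n = ((z_α + z_β)·σ/δ)².
z_α = 1.645 (one-sided α = 0.05); z_β = 1.645 (power 95% → β = 0.05).
n = (3.290 × 14.3 / 9.61)² = 23.97
Round up: n = 24.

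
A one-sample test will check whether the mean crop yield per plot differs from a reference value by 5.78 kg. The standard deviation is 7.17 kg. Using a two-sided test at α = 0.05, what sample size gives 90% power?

17

For a one-sample z-test, n = ((z_{α/2} + z_β)·σ/δ)².
z_{α/2} = 1.960 (two-sided α = 0.05); z_β = 1.282 (power 90% → β = 0.1).
n = (3.242 × 7.17 / 5.78)² = 16.17
Round up: n = 17.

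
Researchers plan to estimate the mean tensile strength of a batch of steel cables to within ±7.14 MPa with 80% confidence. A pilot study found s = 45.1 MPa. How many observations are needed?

For a mean, the margin of error is E = z·σ/√n, so n = (zσ/E)².
At 80% confidence, z = 1.282.
n = (1.282 × 45.1 / 7.14)² = 65.57
Round up: n = 66.

66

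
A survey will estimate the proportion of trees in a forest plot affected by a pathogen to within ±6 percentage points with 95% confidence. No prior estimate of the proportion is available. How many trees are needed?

267

For a proportion with margin E = 0.06 at 95% confidence, z = 1.960.
With no prior estimate, use p = 0.5, which maximizes p(1−p) at 0.25.
n = 0.25 × (z/E)² = 0.25 × (1.960/0.06)² = 266.78
Round up: n = 267.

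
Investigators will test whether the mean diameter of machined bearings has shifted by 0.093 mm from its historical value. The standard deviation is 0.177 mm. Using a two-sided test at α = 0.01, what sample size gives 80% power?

n = 43

For a one-sample z-test, n = ((z_{α/2} + z_β)·σ/δ)².
z_{α/2} = 2.576 (two-sided α = 0.01); z_β = 0.842 (power 80% → β = 0.2).
n = (3.418 × 0.177 / 0.093)² = 42.32
Round up: n = 43.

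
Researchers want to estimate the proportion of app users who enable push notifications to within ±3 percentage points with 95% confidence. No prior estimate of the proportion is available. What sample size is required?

1068

For a proportion with margin E = 0.03 at 95% confidence, z = 1.960.
With no prior estimate, use p = 0.5, which maximizes p(1−p) at 0.25.
n = 0.25 × (z/E)² = 0.25 × (1.960/0.03)² = 1067.11
Round up: n = 1068.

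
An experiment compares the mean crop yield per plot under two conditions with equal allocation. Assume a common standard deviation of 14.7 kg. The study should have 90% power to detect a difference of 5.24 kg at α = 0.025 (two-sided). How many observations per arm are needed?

For two equal groups, n per group = 2·((z_{α/2} + z_β)·σ/δ)².
z_{α/2} = 2.241; z_β = 1.282 (power 90%).
n = 2 × (3.523 × 14.7 / 5.24)² = 2 × 97.68 = 195.36
Round up: n = 196 per group.

196 per group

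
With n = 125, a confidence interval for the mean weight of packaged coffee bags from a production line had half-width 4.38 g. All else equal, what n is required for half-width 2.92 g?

282

Margin of error scales as 1/√n, so n₂ = n₁·(E₁/E₂)².
n₂ = 125 × (4.38/2.92)² = 125 × 2.25 = 281.25
Round up: n₂ = 282.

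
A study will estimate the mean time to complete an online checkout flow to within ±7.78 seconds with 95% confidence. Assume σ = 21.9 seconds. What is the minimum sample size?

For a mean, the margin of error is E = z·σ/√n, so n = (zσ/E)².
At 95% confidence, z = 1.960.
n = (1.960 × 21.9 / 7.78)² = 30.44
Round up: n = 31.

n = 31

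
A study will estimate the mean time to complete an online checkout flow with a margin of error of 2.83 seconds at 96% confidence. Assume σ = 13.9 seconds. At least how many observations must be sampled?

For a mean, the margin of error is E = z·σ/√n, so n = (zσ/E)².
At 96% confidence, z = 2.054.
n = (2.054 × 13.9 / 2.83)² = 101.78
Round up: n = 102.

102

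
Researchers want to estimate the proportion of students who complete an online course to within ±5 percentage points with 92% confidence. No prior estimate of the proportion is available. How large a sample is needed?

307

For a proportion with margin E = 0.05 at 92% confidence, z = 1.751.
With no prior estimate, use p = 0.5, which maximizes p(1−p) at 0.25.
n = 0.25 × (z/E)² = 0.25 × (1.751/0.05)² = 306.60
Round up: n = 307.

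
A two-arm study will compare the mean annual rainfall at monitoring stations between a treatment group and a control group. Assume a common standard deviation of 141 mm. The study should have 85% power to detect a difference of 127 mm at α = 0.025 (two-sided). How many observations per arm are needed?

For two equal groups, n per group = 2·((z_{α/2} + z_β)·σ/δ)².
z_{α/2} = 2.241; z_β = 1.036 (power 85%).
n = 2 × (3.277 × 141 / 127)² = 2 × 13.24 = 26.48
Round up: n = 27 per group.

27 per group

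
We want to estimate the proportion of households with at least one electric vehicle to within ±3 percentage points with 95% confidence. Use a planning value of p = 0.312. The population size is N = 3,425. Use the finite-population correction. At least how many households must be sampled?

For a proportion with margin E = 0.03 at 95% confidence, z = 1.960.
n = p̂(1−p̂)(z/E)² = 0.312 × 0.688 × (1.960/0.03)² = 916.25 — call this n₀.
Finite-population correction with N = 3,425: n = n₀ / (1 + (n₀−1)/N) = 916.25 / 1.267 = 723.16
Round up: n = 724.

724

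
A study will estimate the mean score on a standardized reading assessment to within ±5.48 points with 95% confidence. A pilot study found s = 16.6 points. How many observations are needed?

n = 36

For a mean, the margin of error is E = z·σ/√n, so n = (zσ/E)².
At 95% confidence, z = 1.960.
n = (1.960 × 16.6 / 5.48)² = 35.25
Round up: n = 36.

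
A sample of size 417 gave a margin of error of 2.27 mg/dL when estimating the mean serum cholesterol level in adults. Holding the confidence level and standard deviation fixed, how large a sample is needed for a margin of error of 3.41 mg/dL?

Margin of error scales as 1/√n, so n₂ = n₁·(E₁/E₂)².
n₂ = 417 × (2.27/3.41)² = 417 × 0.4431 = 184.77
Round up: n₂ = 185.

185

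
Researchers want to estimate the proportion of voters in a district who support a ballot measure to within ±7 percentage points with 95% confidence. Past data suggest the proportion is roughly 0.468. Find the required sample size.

For a proportion with margin E = 0.07 at 95% confidence, z = 1.960.
n = p̂(1−p̂)(z/E)² = 0.468 × 0.532 × (1.960/0.07)² = 195.20
Round up: n = 196.

196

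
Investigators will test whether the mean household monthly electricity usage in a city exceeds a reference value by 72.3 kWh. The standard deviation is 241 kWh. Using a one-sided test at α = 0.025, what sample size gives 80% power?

88

For a one-sample z-test, n = ((z_α + z_β)·σ/δ)².
z_α = 1.960 (one-sided α = 0.025); z_β = 0.842 (power 80% → β = 0.2).
n = (2.802 × 241 / 72.3)² = 87.24
Round up: n = 88.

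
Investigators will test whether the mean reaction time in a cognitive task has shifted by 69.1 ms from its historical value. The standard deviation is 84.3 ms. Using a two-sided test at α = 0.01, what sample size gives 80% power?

18

For a one-sample z-test, n = ((z_{α/2} + z_β)·σ/δ)².
z_{α/2} = 2.576 (two-sided α = 0.01); z_β = 0.842 (power 80% → β = 0.2).
n = (3.418 × 84.3 / 69.1)² = 17.39
Round up: n = 18.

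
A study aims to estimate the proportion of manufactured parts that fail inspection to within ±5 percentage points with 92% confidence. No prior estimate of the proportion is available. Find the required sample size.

For a proportion with margin E = 0.05 at 92% confidence, z = 1.751.
With no prior estimate, use p = 0.5, which maximizes p(1−p) at 0.25.
n = 0.25 × (z/E)² = 0.25 × (1.751/0.05)² = 306.60
Round up: n = 307.

307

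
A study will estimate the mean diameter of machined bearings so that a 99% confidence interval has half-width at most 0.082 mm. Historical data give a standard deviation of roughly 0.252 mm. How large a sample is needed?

63

For a mean, the margin of error is E = z·σ/√n, so n = (zσ/E)².
At 99% confidence, z = 2.576.
n = (2.576 × 0.252 / 0.082)² = 62.67
Round up: n = 63.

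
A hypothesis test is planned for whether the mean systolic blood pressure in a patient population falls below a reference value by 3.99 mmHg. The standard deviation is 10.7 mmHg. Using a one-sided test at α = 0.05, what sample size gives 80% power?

For a one-sample z-test, n = ((z_α + z_β)·σ/δ)².
z_α = 1.645 (one-sided α = 0.05); z_β = 0.842 (power 80% → β = 0.2).
n = (2.487 × 10.7 / 3.99)² = 44.48
Round up: n = 45.

45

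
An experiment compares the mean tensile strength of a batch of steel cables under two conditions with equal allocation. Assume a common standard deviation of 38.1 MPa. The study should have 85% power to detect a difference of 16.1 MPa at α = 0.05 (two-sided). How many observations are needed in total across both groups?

For two equal groups, n per group = 2·((z_{α/2} + z_β)·σ/δ)².
z_{α/2} = 1.960; z_β = 1.036 (power 85%).
n = 2 × (2.996 × 38.1 / 16.1)² = 2 × 50.27 = 100.54
Round up: n = 101 per group.
Total across both groups: 2 × 101 = 202.

202 total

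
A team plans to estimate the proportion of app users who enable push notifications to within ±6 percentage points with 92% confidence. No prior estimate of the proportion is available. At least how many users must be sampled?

For a proportion with margin E = 0.06 at 92% confidence, z = 1.751.
With no prior estimate, use p = 0.5, which maximizes p(1−p) at 0.25.
n = 0.25 × (z/E)² = 0.25 × (1.751/0.06)² = 212.92
Round up: n = 213.

213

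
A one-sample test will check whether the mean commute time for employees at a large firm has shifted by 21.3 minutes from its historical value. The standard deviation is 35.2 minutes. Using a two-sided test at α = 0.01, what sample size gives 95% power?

For a one-sample z-test, n = ((z_{α/2} + z_β)·σ/δ)².
z_{α/2} = 2.576 (two-sided α = 0.01); z_β = 1.645 (power 95% → β = 0.05).
n = (4.221 × 35.2 / 21.3)² = 48.66
Round up: n = 49.

n = 49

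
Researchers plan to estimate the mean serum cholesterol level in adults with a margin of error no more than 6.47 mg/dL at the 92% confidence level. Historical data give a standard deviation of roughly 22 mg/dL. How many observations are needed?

For a mean, the margin of error is E = z·σ/√n, so n = (zσ/E)².
At 92% confidence, z = 1.751.
n = (1.751 × 22 / 6.47)² = 35.45
Round up: n = 36.

36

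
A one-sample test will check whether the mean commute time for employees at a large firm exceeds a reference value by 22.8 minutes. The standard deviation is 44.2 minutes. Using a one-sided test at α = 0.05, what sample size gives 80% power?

For a one-sample z-test, n = ((z_α + z_β)·σ/δ)².
z_α = 1.645 (one-sided α = 0.05); z_β = 0.842 (power 80% → β = 0.2).
n = (2.487 × 44.2 / 22.8)² = 23.24
Round up: n = 24.

n = 24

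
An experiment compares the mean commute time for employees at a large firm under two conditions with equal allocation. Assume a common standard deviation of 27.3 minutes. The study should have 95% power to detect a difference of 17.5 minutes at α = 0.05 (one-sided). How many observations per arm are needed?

For two equal groups, n per group = 2·((z_α + z_β)·σ/δ)².
z_α = 1.645; z_β = 1.645 (power 95%).
n = 2 × (3.290 × 27.3 / 17.5)² = 2 × 26.34 = 52.68
Round up: n = 53 per group.

53 per group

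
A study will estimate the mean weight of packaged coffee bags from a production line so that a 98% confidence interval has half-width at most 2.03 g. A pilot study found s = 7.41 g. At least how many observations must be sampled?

For a mean, the margin of error is E = z·σ/√n, so n = (zσ/E)².
At 98% confidence, z = 2.326.
n = (2.326 × 7.41 / 2.03)² = 72.09
Round up: n = 73.

n = 73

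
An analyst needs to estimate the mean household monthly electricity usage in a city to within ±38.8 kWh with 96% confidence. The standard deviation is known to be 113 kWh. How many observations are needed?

For a mean, the margin of error is E = z·σ/√n, so n = (zσ/E)².
At 96% confidence, z = 2.054.
n = (2.054 × 113 / 38.8)² = 35.78
Round up: n = 36.

36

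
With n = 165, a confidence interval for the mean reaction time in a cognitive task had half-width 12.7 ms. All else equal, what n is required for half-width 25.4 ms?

Margin of error scales as 1/√n, so n₂ = n₁·(E₁/E₂)².
n₂ = 165 × (12.7/25.4)² = 165 × 0.25 = 41.25
Round up: n₂ = 42.

42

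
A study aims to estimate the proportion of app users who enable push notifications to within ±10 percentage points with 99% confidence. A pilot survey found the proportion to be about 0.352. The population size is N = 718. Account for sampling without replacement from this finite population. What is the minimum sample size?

126

For a proportion with margin E = 0.1 at 99% confidence, z = 2.576.
n = p̂(1−p̂)(z/E)² = 0.352 × 0.648 × (2.576/0.1)² = 151.36 — call this n₀.
Finite-population correction with N = 718: n = n₀ / (1 + (n₀−1)/N) = 151.36 / 1.209 = 125.19
Round up: n = 126.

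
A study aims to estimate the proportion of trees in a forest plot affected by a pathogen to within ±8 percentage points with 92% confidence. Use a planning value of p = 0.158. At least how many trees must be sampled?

For a proportion with margin E = 0.08 at 92% confidence, z = 1.751.
n = p̂(1−p̂)(z/E)² = 0.158 × 0.842 × (1.751/0.08)² = 63.73
Round up: n = 64.

64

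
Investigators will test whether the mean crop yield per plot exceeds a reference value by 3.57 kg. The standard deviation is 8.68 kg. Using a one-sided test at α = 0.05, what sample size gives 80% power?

37

For a one-sample z-test, n = ((z_α + z_β)·σ/δ)².
z_α = 1.645 (one-sided α = 0.05); z_β = 0.842 (power 80% → β = 0.2).
n = (2.487 × 8.68 / 3.57)² = 36.56
Round up: n = 37.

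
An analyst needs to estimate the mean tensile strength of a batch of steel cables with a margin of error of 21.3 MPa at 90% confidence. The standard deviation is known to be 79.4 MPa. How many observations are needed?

38

For a mean, the margin of error is E = z·σ/√n, so n = (zσ/E)².
At 90% confidence, z = 1.645.
n = (1.645 × 79.4 / 21.3)² = 37.60
Round up: n = 38.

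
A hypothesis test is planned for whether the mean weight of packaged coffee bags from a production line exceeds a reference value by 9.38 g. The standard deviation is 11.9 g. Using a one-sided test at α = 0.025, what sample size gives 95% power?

For a one-sample z-test, n = ((z_α + z_β)·σ/δ)².
z_α = 1.960 (one-sided α = 0.025); z_β = 1.645 (power 95% → β = 0.05).
n = (3.605 × 11.9 / 9.38)² = 20.92
Round up: n = 21.

21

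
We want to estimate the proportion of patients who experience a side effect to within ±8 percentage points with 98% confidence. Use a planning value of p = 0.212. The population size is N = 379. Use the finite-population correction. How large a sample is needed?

104

For a proportion with margin E = 0.08 at 98% confidence, z = 2.326.
n = p̂(1−p̂)(z/E)² = 0.212 × 0.788 × (2.326/0.08)² = 141.22 — call this n₀.
Finite-population correction with N = 379: n = n₀ / (1 + (n₀−1)/N) = 141.22 / 1.37 = 103.08
Round up: n = 104.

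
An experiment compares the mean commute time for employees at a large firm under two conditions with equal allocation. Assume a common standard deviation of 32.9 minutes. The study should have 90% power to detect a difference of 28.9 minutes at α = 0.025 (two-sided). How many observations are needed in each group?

For two equal groups, n per group = 2·((z_{α/2} + z_β)·σ/δ)².
z_{α/2} = 2.241; z_β = 1.282 (power 90%).
n = 2 × (3.523 × 32.9 / 28.9)² = 2 × 16.09 = 32.18
Round up: n = 33 per group.

33 per group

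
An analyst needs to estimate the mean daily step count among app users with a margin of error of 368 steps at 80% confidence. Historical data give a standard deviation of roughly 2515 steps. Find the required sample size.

77

For a mean, the margin of error is E = z·σ/√n, so n = (zσ/E)².
At 80% confidence, z = 1.282.
n = (1.282 × 2515 / 368)² = 76.76
Round up: n = 77.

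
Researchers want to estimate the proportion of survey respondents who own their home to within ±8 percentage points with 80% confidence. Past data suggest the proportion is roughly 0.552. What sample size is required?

For a proportion with margin E = 0.08 at 80% confidence, z = 1.282.
n = p̂(1−p̂)(z/E)² = 0.552 × 0.448 × (1.282/0.08)² = 63.51
Round up: n = 64.

64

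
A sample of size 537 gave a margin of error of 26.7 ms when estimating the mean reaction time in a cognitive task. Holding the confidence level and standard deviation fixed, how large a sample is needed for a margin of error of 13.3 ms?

Margin of error scales as 1/√n, so n₂ = n₁·(E₁/E₂)².
n₂ = 537 × (26.7/13.3)² = 537 × 4.03 = 2164.11
Round up: n₂ = 2165.

2165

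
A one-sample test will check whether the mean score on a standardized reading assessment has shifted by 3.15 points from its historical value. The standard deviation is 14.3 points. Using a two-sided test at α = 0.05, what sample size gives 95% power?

268

For a one-sample z-test, n = ((z_{α/2} + z_β)·σ/δ)².
z_{α/2} = 1.960 (two-sided α = 0.05); z_β = 1.645 (power 95% → β = 0.05).
n = (3.605 × 14.3 / 3.15)² = 267.83
Round up: n = 268.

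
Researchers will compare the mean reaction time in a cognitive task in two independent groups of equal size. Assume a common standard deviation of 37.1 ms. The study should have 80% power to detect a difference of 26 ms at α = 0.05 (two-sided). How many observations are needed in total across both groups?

64 total

For two equal groups, n per group = 2·((z_{α/2} + z_β)·σ/δ)².
z_{α/2} = 1.960; z_β = 0.842 (power 80%).
n = 2 × (2.802 × 37.1 / 26)² = 2 × 15.99 = 31.98
Round up: n = 32 per group.
Total across both groups: 2 × 32 = 64.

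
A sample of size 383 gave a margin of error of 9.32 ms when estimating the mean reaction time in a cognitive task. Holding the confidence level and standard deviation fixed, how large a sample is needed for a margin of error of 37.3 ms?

Margin of error scales as 1/√n, so n₂ = n₁·(E₁/E₂)².
n₂ = 383 × (9.32/37.3)² = 383 × 0.06243 = 23.91
Round up: n₂ = 24.

24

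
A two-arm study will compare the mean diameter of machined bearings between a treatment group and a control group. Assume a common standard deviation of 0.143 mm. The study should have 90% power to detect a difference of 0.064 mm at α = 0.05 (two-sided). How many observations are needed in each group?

105 per group

For two equal groups, n per group = 2·((z_{α/2} + z_β)·σ/δ)².
z_{α/2} = 1.960; z_β = 1.282 (power 90%).
n = 2 × (3.242 × 0.143 / 0.064)² = 2 × 52.47 = 104.94
Round up: n = 105 per group.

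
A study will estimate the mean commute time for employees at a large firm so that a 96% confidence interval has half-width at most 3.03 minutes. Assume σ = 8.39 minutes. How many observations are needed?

33

For a mean, the margin of error is E = z·σ/√n, so n = (zσ/E)².
At 96% confidence, z = 2.054.
n = (2.054 × 8.39 / 3.03)² = 32.35
Round up: n = 33.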